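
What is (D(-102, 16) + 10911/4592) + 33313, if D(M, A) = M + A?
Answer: 152589295/4592 ≈ 33229.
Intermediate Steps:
D(M, A) = A + M
(D(-102, 16) + 10911/4592) + 33313 = ((16 - 102) + 10911/4592) + 33313 = (-86 + 10911*(1/4592)) + 33313 = (-86 + 10911/4592) + 33313 = -384001/4592 + 33313 = 152589295/4592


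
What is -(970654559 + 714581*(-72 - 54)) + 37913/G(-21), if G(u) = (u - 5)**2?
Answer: -595297292715/676 ≈ -8.8062e+8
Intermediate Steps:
G(u) = (-5 + u)**2
-(970654559 + 714581*(-72 - 54)) + 37913/G(-21) = -(970654559 + 714581*(-72 - 54)) + 37913/((-5 - 21)**2) = -23051/(1/(42109 + 31*(-126))) + 37913/((-26)**2) = -23051/(1/(42109 - 3906)) + 37913/676 = -23051/(1/38203) + 37913*(1/676) = -23051/1/38203 + 37913/676 = -23051*38203 + 37913/676 = -880617353 + 37913/676 = -595297292715/676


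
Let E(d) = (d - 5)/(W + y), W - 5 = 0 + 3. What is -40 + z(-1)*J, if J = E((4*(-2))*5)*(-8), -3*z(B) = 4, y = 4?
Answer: -80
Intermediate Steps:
W = 8 (W = 5 + (0 + 3) = 5 + 3 = 8)
E(d) = -5/12 + d/12 (E(d) = (d - 5)/(8 + 4) = (-5 + d)/12 = (-5 + d)*(1/12) = -5/12 + d/12)
z(B) = -4/3 (z(B) = -1/3*4 = -4/3)
J = 30 (J = (-5/12 + ((4*(-2))*5)/12)*(-8) = (-5/12 + (-8*5)/12)*(-8) = (-5/12 + (1/12)*(-40))*(-8) = (-5/12 - 10/3)*(-8) = -15/4*(-8) = 30)
-40 + z(-1)*J = -40 - 4/3*30 = -40 - 40 = -80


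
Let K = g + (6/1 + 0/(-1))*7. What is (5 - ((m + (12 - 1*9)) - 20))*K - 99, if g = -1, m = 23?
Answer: -140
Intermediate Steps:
K = 41 (K = -1 + (6/1 + 0/(-1))*7 = -1 + (6*1 + 0*(-1))*7 = -1 + (6 + 0)*7 = -1 + 6*7 = -1 + 42 = 41)
(5 - ((m + (12 - 1*9)) - 20))*K - 99 = (5 - ((23 + (12 - 1*9)) - 20))*41 - 99 = (5 - ((23 + (12 - 9)) - 20))*41 - 99 = (5 - ((23 + 3) - 20))*41 - 99 = (5 - (26 - 20))*41 - 99 = (5 - 1*6)*41 - 99 = (5 - 6)*41 - 99 = -1*41 - 99 = -41 - 99 = -140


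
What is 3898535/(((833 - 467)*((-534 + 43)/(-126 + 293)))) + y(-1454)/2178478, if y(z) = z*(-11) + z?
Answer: -709153566469835/195742783734 ≈ -3622.9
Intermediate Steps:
y(z) = -10*z (y(z) = -11*z + z = -10*z)
3898535/(((833 - 467)*((-534 + 43)/(-126 + 293)))) + y(-1454)/2178478 = 3898535/(((833 - 467)*((-534 + 43)/(-126 + 293)))) - 10*(-1454)/2178478 = 3898535/((366*(-491/167))) + 14540*(1/2178478) = 3898535/((366*(-491*1/167))) + 7270/1089239 = 3898535/((366*(-491/167))) + 7270/1089239 = 3898535/(-179706/167) + 7270/1089239 = 3898535*(-167/179706) + 7270/1089239 = -651055345/179706 + 7270/1089239 = -709153566469835/195742783734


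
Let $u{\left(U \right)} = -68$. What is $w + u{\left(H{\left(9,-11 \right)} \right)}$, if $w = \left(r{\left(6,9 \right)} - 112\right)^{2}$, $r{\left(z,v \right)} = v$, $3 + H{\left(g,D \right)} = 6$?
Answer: $10541$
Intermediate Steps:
$H{\left(g,D \right)} = 3$ ($H{\left(g,D \right)} = -3 + 6 = 3$)
$w = 10609$ ($w = \left(9 - 112\right)^{2} = \left(-103\right)^{2} = 10609$)
$w + u{\left(H{\left(9,-11 \right)} \right)} = 10609 - 68 = 10541$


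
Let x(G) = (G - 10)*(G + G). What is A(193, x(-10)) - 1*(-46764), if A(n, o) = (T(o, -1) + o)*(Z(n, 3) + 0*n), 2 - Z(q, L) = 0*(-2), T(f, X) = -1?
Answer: 47562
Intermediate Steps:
Z(q, L) = 2 (Z(q, L) = 2 - 0*(-2) = 2 - 1*0 = 2 + 0 = 2)
x(G) = 2*G*(-10 + G) (x(G) = (-10 + G)*(2*G) = 2*G*(-10 + G))
A(n, o) = -2 + 2*o (A(n, o) = (-1 + o)*(2 + 0*n) = (-1 + o)*(2 + 0) = (-1 + o)*2 = -2 + 2*o)
A(193, x(-10)) - 1*(-46764) = (-2 + 2*(2*(-10)*(-10 - 10))) - 1*(-46764) = (-2 + 2*(2*(-10)*(-20))) + 46764 = (-2 + 2*400) + 46764 = (-2 + 800) + 46764 = 798 + 46764 = 47562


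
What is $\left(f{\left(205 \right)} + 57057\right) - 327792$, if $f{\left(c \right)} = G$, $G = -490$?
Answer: $-271225$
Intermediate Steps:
$f{\left(c \right)} = -490$
$\left(f{\left(205 \right)} + 57057\right) - 327792 = \left(-490 + 57057\right) - 327792 = 56567 - 327792 = -271225$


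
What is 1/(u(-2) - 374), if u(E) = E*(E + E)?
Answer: -1/366 ≈ -0.0027322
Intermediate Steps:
u(E) = 2*E² (u(E) = E*(2*E) = 2*E²)
1/(u(-2) - 374) = 1/(2*(-2)² - 374) = 1/(2*4 - 374) = 1/(8 - 374) = 1/(-366) = -1/366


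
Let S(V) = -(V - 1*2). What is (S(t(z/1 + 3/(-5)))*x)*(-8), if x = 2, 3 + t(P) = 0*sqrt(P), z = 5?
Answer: -80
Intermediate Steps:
t(P) = -3 (t(P) = -3 + 0*sqrt(P) = -3 + 0 = -3)
S(V) = 2 - V (S(V) = -(V - 2) = -(-2 + V) = 2 - V)
(S(t(z/1 + 3/(-5)))*x)*(-8) = ((2 - 1*(-3))*2)*(-8) = ((2 + 3)*2)*(-8) = (5*2)*(-8) = 10*(-8) = -80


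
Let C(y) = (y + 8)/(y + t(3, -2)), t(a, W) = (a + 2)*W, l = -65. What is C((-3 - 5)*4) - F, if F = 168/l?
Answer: 1436/455 ≈ 3.1560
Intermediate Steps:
t(a, W) = W*(2 + a) (t(a, W) = (2 + a)*W = W*(2 + a))
C(y) = (8 + y)/(-10 + y) (C(y) = (y + 8)/(y - 2*(2 + 3)) = (8 + y)/(y - 2*5) = (8 + y)/(y - 10) = (8 + y)/(-10 + y))
F = -168/65 (F = 168/(-65) = 168*(-1/65) = -168/65 ≈ -2.5846)
C((-3 - 5)*4) - F = (8 + (-3 - 5)*4)/(-10 + (-3 - 5)*4) - 1*(-168/65) = (8 - 8*4)/(-10 - 8*4) + 168/65 = (8 - 32)/(-10 - 32) + 168/65 = -24/(-42) + 168/65 = -1/42*(-24) + 168/65 = 4/7 + 168/65 = 1436/455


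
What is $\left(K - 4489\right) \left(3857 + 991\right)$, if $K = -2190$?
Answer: $-32379792$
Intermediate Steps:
$\left(K - 4489\right) \left(3857 + 991\right) = \left(-2190 - 4489\right) \left(3857 + 991\right) = \left(-6679\right) 4848 = -32379792$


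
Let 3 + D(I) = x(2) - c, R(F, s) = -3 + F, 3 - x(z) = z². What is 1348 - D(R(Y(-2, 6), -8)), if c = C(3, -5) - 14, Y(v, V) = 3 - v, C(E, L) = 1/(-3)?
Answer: 4013/3 ≈ 1337.7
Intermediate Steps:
C(E, L) = -⅓
x(z) = 3 - z²
c = -43/3 (c = -⅓ - 14 = -43/3 ≈ -14.333)
D(I) = 31/3 (D(I) = -3 + ((3 - 1*2²) - 1*(-43/3)) = -3 + ((3 - 1*4) + 43/3) = -3 + ((3 - 4) + 43/3) = -3 + (-1 + 43/3) = -3 + 40/3 = 31/3)
1348 - D(R(Y(-2, 6), -8)) = 1348 - 1*31/3 = 1348 - 31/3 = 4013/3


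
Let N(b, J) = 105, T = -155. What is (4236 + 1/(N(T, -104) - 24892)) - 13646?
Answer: -233245671/24787 ≈ -9410.0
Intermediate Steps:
(4236 + 1/(N(T, -104) - 24892)) - 13646 = (4236 + 1/(105 - 24892)) - 13646 = (4236 + 1/(-24787)) - 13646 = (4236 - 1/24787) - 13646 = 104997731/24787 - 13646 = -233245671/24787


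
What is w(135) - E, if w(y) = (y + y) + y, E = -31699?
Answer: 32104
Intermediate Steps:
w(y) = 3*y (w(y) = 2*y + y = 3*y)
w(135) - E = 3*135 - 1*(-31699) = 405 + 31699 = 32104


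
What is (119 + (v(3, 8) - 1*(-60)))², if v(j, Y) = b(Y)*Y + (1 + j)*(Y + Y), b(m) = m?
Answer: 94249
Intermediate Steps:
v(j, Y) = Y² + 2*Y*(1 + j) (v(j, Y) = Y*Y + (1 + j)*(Y + Y) = Y² + (1 + j)*(2*Y) = Y² + 2*Y*(1 + j))
(119 + (v(3, 8) - 1*(-60)))² = (119 + (8*(2 + 8 + 2*3) - 1*(-60)))² = (119 + (8*(2 + 8 + 6) + 60))² = (119 + (8*16 + 60))² = (119 + (128 + 60))² = (119 + 188)² = 307² = 94249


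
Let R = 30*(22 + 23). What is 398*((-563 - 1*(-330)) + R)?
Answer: 444566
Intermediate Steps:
R = 1350 (R = 30*45 = 1350)
398*((-563 - 1*(-330)) + R) = 398*((-563 - 1*(-330)) + 1350) = 398*((-563 + 330) + 1350) = 398*(-233 + 1350) = 398*1117 = 444566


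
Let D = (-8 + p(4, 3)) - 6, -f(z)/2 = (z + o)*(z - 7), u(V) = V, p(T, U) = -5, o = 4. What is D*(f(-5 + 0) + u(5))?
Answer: 361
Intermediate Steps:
f(z) = -2*(-7 + z)*(4 + z) (f(z) = -2*(z + 4)*(z - 7) = -2*(4 + z)*(-7 + z) = -2*(-7 + z)*(4 + z))
D = -19 (D = (-8 - 5) - 6 = -13 - 6 = -19)
D*(f(-5 + 0) + u(5)) = -19*((56 - 2*(-5 + 0)² + 6*(-5 + 0)) + 5) = -19*((56 - 2*(-5)² + 6*(-5)) + 5) = -19*((56 - 2*25 - 30) + 5) = -19*((56 - 50 - 30) + 5) = -19*(-24 + 5) = -19*(-19) = 361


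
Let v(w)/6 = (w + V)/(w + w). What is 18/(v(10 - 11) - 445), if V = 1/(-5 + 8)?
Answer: -18/443 ≈ -0.040632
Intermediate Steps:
V = ⅓ (V = 1/3 = ⅓ ≈ 0.33333)
v(w) = 3*(⅓ + w)/w (v(w) = 6*((w + ⅓)/(w + w)) = 6*((⅓ + w)/((2*w))) = 6*((⅓ + w)*(1/(2*w))) = 6*((⅓ + w)/(2*w)) = 3*(⅓ + w)/w)
18/(v(10 - 11) - 445) = 18/((3 + 1/(10 - 11)) - 445) = 18/((3 + 1/(-1)) - 445) = 18/((3 - 1) - 445) = 18/(2 - 445) = 18/(-443) = -1/443*18 = -18/443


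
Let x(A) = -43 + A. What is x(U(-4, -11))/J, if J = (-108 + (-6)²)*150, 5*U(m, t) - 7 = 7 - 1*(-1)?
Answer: 1/270 ≈ 0.0037037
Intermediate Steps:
U(m, t) = 3 (U(m, t) = 7/5 + (7 - 1*(-1))/5 = 7/5 + (7 + 1)/5 = 7/5 + (⅕)*8 = 7/5 + 8/5 = 3)
J = -10800 (J = (-108 + 36)*150 = -72*150 = -10800)
x(U(-4, -11))/J = (-43 + 3)/(-10800) = -40*(-1/10800) = 1/270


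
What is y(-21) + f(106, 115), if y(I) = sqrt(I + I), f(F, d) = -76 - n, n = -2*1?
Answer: -74 + I*sqrt(42) ≈ -74.0 + 6.4807*I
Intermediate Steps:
n = -2
f(F, d) = -74 (f(F, d) = -76 - 1*(-2) = -76 + 2 = -74)
y(I) = sqrt(2)*sqrt(I) (y(I) = sqrt(2*I) = sqrt(2)*sqrt(I))
y(-21) + f(106, 115) = sqrt(2)*sqrt(-21) - 74 = sqrt(2)*(I*sqrt(21)) - 74 = I*sqrt(42) - 74 = -74 + I*sqrt(42)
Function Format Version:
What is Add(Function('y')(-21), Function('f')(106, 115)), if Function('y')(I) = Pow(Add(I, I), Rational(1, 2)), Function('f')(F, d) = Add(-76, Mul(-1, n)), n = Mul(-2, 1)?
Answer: Add(-74, Mul(I, Pow(42, Rational(1, 2)))) ≈ Add(-74.000, Mul(6.4807, I))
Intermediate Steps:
n = -2
Function('f')(F, d) = -74 (Function('f')(F, d) = Add(-76, Mul(-1, -2)) = Add(-76, 2) = -74)
Function('y')(I) = Mul(Pow(2, Rational(1, 2)), Pow(I, Rational(1, 2))) (Function('y')(I) = Pow(Mul(2, I), Rational(1, 2)) = Mul(Pow(2, Rational(1, 2)), Pow(I, Rational(1, 2))))
Add(Function('y')(-21), Function('f')(106, 115)) = Add(Mul(Pow(2, Rational(1, 2)), Pow(-21, Rational(1, 2))), -74) = Add(Mul(Pow(2, Rational(1, 2)), Mul(I, Pow(21, Rational(1, 2)))), -74) = Add(Mul(I, Pow(42, Rational(1, 2))), -74) = Add(-74, Mul(I, Pow(42, Rational(1, 2))))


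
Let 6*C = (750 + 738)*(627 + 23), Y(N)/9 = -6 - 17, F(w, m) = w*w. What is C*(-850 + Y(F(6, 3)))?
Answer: -170388400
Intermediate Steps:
F(w, m) = w²
Y(N) = -207 (Y(N) = 9*(-6 - 17) = 9*(-23) = -207)
C = 161200 (C = ((750 + 738)*(627 + 23))/6 = (1488*650)/6 = (⅙)*967200 = 161200)
C*(-850 + Y(F(6, 3))) = 161200*(-850 - 207) = 161200*(-1057) = -170388400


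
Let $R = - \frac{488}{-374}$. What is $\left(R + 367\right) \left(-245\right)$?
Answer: $- \frac{16873885}{187} \approx -90235.0$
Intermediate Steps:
$R = \frac{244}{187}$ ($R = \left(-488\right) \left(- \frac{1}{374}\right) = \frac{244}{187} \approx 1.3048$)
$\left(R + 367\right) \left(-245\right) = \left(\frac{244}{187} + 367\right) \left(-245\right) = \frac{68873}{187} \left(-245\right) = - \frac{16873885}{187}$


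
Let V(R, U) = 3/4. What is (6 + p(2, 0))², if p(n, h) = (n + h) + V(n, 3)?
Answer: 1225/16 ≈ 76.563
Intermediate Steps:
V(R, U) = ¾ (V(R, U) = 3*(¼) = ¾)
p(n, h) = ¾ + h + n (p(n, h) = (n + h) + ¾ = (h + n) + ¾ = ¾ + h + n)
(6 + p(2, 0))² = (6 + (¾ + 0 + 2))² = (6 + 11/4)² = (35/4)² = 1225/16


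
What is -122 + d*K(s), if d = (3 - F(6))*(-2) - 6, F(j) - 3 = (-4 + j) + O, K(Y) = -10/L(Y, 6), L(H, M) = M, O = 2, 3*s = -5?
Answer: -376/3 ≈ -125.33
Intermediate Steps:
s = -5/3 (s = (⅓)*(-5) = -5/3 ≈ -1.6667)
K(Y) = -5/3 (K(Y) = -10/6 = -10*⅙ = -5/3)
F(j) = 1 + j (F(j) = 3 + ((-4 + j) + 2) = 3 + (-2 + j) = 1 + j)
d = 2 (d = (3 - (1 + 6))*(-2) - 6 = (3 - 1*7)*(-2) - 6 = (3 - 7)*(-2) - 6 = -4*(-2) - 6 = 8 - 6 = 2)
-122 + d*K(s) = -122 + 2*(-5/3) = -122 - 10/3 = -376/3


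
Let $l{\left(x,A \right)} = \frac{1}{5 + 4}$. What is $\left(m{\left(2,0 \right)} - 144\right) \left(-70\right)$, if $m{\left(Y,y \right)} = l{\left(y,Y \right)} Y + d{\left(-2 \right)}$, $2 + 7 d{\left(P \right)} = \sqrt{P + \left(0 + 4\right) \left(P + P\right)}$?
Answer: $\frac{90760}{9} - 30 i \sqrt{2} \approx 10084.0 - 42.426 i$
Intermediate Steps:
$l{\left(x,A \right)} = \frac{1}{9}$
$d{\left(P \right)} = - \frac{2}{7} + \frac{3 \sqrt{P}}{7}$ ($d{\left(P \right)} = - \frac{2}{7} + \frac{\sqrt{P + \left(0 + 4\right) \left(P + P\right)}}{7} = - \frac{2}{7} + \frac{\sqrt{P + 4 \cdot 2 P}}{7} = - \frac{2}{7} + \frac{\sqrt{P + 8 P}}{7} = - \frac{2}{7} + \frac{\sqrt{9 P}}{7} = - \frac{2}{7} + \frac{3 \sqrt{P}}{7}$)
$m{\left(Y,y \right)} = - \frac{2}{7} + \frac{Y}{9} + \frac{3 i \sqrt{2}}{7}$ ($m{\left(Y,y \right)} = \frac{Y}{9} - \left(\frac{2}{7} - \frac{3 \sqrt{-2}}{7}\right) = \frac{Y}{9} - \left(\frac{2}{7} - \frac{3 i \sqrt{2}}{7}\right) = - \frac{2}{7} + \frac{Y}{9} + \frac{3 i \sqrt{2}}{7}$)
$\left(m{\left(2,0 \right)} - 144\right) \left(-70\right) = \left(\left(- \frac{2}{7} + \frac{1}{9} \cdot 2 + \frac{3 i \sqrt{2}}{7}\right) - 144\right) \left(-70\right) = \left(\left(- \frac{2}{7} + \frac{2}{9} + \frac{3 i \sqrt{2}}{7}\right) - 144\right) \left(-70\right) = \left(\left(- \frac{4}{63} + \frac{3 i \sqrt{2}}{7}\right) - 144\right) \left(-70\right) = \left(- \frac{9076}{63} + \frac{3 i \sqrt{2}}{7}\right) \left(-70\right) = \frac{90760}{9} - 30 i \sqrt{2}$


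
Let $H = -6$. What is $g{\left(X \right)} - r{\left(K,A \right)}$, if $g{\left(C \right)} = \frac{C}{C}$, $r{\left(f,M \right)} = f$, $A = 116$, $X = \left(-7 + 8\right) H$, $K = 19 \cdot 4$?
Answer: $-75$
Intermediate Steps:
$K = 76$
$X = -6$ ($X = \left(-7 + 8\right) \left(-6\right) = 1 \left(-6\right) = -6$)
$g{\left(C \right)} = 1$
$g{\left(X \right)} - r{\left(K,A \right)} = 1 - 76 = -75$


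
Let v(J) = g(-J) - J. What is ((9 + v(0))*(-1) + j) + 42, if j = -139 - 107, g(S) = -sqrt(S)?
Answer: -213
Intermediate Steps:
j = -246
v(J) = -J - sqrt(-J) (v(J) = -sqrt(-J) - J = -J - sqrt(-J))
((9 + v(0))*(-1) + j) + 42 = ((9 + (-1*0 - sqrt(-1*0)))*(-1) - 246) + 42 = ((9 + (0 - sqrt(0)))*(-1) - 246) + 42 = ((9 + (0 - 1*0))*(-1) - 246) + 42 = ((9 + (0 + 0))*(-1) - 246) + 42 = ((9 + 0)*(-1) - 246) + 42 = (9*(-1) - 246) + 42 = (-9 - 246) + 42 = -255 + 42 = -213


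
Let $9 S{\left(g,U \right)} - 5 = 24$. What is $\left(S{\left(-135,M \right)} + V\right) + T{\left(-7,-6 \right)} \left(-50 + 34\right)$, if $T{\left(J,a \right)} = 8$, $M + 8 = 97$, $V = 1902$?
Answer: $\frac{15995}{9} \approx 1777.2$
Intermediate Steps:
$M = 89$ ($M = -8 + 97 = 89$)
$S{\left(g,U \right)} = \frac{29}{9}$ ($S{\left(g,U \right)} = \frac{5}{9} + \frac{1}{9} \cdot 24 = \frac{5}{9} + \frac{8}{3} = \frac{29}{9}$)
$\left(S{\left(-135,M \right)} + V\right) + T{\left(-7,-6 \right)} \left(-50 + 34\right) = \left(\frac{29}{9} + 1902\right) + 8 \left(-50 + 34\right) = \frac{17147}{9} + 8 \left(-16\right) = \frac{17147}{9} - 128 = \frac{15995}{9}$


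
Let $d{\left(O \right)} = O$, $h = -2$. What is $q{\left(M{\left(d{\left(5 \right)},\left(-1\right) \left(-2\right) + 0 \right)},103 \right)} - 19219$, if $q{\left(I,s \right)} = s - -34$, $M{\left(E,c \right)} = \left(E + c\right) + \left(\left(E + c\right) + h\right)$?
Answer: $-19082$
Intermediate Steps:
$M{\left(E,c \right)} = -2 + 2 E + 2 c$ ($M{\left(E,c \right)} = \left(E + c\right) - \left(2 - E - c\right) = \left(E + c\right) + \left(-2 + E + c\right) = -2 + 2 E + 2 c$)
$q{\left(I,s \right)} = 34 + s$ ($q{\left(I,s \right)} = s + 34 = 34 + s$)
$q{\left(M{\left(d{\left(5 \right)},\left(-1\right) \left(-2\right) + 0 \right)},103 \right)} - 19219 = \left(34 + 103\right) - 19219 = 137 - 19219 = -19082$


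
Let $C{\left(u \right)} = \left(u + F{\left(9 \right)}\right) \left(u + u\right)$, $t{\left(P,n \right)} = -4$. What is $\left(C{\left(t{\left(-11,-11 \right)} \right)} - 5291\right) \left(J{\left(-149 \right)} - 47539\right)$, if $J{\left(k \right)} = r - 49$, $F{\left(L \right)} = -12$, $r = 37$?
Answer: $245505813$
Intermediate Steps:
$J{\left(k \right)} = -12$ ($J{\left(k \right)} = 37 - 49 = -12$)
$C{\left(u \right)} = 2 u \left(-12 + u\right)$ ($C{\left(u \right)} = \left(u - 12\right) \left(u + u\right) = \left(-12 + u\right) 2 u = 2 u \left(-12 + u\right)$)
$\left(C{\left(t{\left(-11,-11 \right)} \right)} - 5291\right) \left(J{\left(-149 \right)} - 47539\right) = \left(2 \left(-4\right) \left(-12 - 4\right) - 5291\right) \left(-12 - 47539\right) = \left(2 \left(-4\right) \left(-16\right) - 5291\right) \left(-47551\right) = \left(128 - 5291\right) \left(-47551\right) = \left(-5163\right) \left(-47551\right) = 245505813$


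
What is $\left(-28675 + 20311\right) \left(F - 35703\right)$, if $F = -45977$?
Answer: $683171520$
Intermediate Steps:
$\left(-28675 + 20311\right) \left(F - 35703\right) = \left(-28675 + 20311\right) \left(-45977 - 35703\right) = \left(-8364\right) \left(-81680\right) = 683171520$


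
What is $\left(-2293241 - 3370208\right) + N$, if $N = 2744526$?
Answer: $-2918923$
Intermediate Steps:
$\left(-2293241 - 3370208\right) + N = \left(-2293241 - 3370208\right) + 2744526 = -5663449 + 2744526 = -2918923$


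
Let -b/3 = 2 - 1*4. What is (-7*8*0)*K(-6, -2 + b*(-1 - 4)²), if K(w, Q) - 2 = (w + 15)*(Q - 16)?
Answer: 0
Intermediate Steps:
b = 6 (b = -3*(2 - 1*4) = -3*(2 - 4) = -3*(-2) = 6)
K(w, Q) = 2 + (-16 + Q)*(15 + w) (K(w, Q) = 2 + (w + 15)*(Q - 16) = 2 + (15 + w)*(-16 + Q) = 2 + (-16 + Q)*(15 + w))
(-7*8*0)*K(-6, -2 + b*(-1 - 4)²) = (-7*8*0)*(-238 - 16*(-6) + 15*(-2 + 6*(-1 - 4)²) + (-2 + 6*(-1 - 4)²)*(-6)) = (-56*0)*(-238 + 96 + 15*(-2 + 6*(-5)²) + (-2 + 6*(-5)²)*(-6)) = 0*(-238 + 96 + 15*(-2 + 6*25) + (-2 + 6*25)*(-6)) = 0*(-238 + 96 + 15*(-2 + 150) + (-2 + 150)*(-6)) = 0*(-238 + 96 + 15*148 + 148*(-6)) = 0*(-238 + 96 + 2220 - 888) = 0*1190 = 0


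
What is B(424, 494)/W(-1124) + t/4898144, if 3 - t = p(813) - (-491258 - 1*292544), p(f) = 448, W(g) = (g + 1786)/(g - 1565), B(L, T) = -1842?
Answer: 12130332002179/1621285664 ≈ 7481.9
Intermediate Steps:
W(g) = (1786 + g)/(-1565 + g)
t = -784247 (t = 3 - (448 - (-491258 - 1*292544)) = 3 - (448 - (-491258 - 292544)) = 3 - (448 - 1*(-783802)) = 3 - (448 + 783802) = 3 - 1*784250 = 3 - 784250 = -784247)
B(424, 494)/W(-1124) + t/4898144 = -1842*(-1565 - 1124)/(1786 - 1124) - 784247/4898144 = -1842/(662/(-2689)) - 784247*1/4898144 = -1842/((-1/2689*662)) - 784247/4898144 = -1842/(-662/2689) - 784247/4898144 = -1842*(-2689/662) - 784247/4898144 = 2476569/331 - 784247/4898144 = 12130332002179/1621285664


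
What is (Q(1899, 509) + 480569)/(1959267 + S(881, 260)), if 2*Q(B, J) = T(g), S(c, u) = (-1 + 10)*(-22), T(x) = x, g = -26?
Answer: 480556/1959069 ≈ 0.24530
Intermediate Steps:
S(c, u) = -198 (S(c, u) = 9*(-22) = -198)
Q(B, J) = -13 (Q(B, J) = (1/2)*(-26) = -13)
(Q(1899, 509) + 480569)/(1959267 + S(881, 260)) = (-13 + 480569)/(1959267 - 198) = 480556/1959069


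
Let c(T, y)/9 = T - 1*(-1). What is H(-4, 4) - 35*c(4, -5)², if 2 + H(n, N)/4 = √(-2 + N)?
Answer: -70883 + 4*√2 ≈ -70877.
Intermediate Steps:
c(T, y) = 9 + 9*T (c(T, y) = 9*(T - 1*(-1)) = 9*(T + 1) = 9*(1 + T) = 9 + 9*T)
H(n, N) = -8 + 4*√(-2 + N)
H(-4, 4) - 35*c(4, -5)² = (-8 + 4*√(-2 + 4)) - 35*(9 + 9*4)² = (-8 + 4*√2) - 35*(9 + 36)² = (-8 + 4*√2) - 35*45² = (-8 + 4*√2) - 35*2025 = (-8 + 4*√2) - 70875 = -70883 + 4*√2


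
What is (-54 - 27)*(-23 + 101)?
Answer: -6318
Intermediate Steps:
(-54 - 27)*(-23 + 101) = -81*78 = -6318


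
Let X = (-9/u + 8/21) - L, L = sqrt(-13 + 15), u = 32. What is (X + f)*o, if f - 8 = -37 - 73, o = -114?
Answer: 1301063/112 + 114*sqrt(2) ≈ 11778.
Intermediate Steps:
L = sqrt(2) ≈ 1.4142
X = 67/672 - sqrt(2) (X = (-9/32 + 8/21) - sqrt(2) = 67/672 - sqrt(2) ≈ -1.3145)
f = -102 (f = 8 + (-37 - 73) = 8 - 110 = -102)
(X + f)*o = ((67/672 - sqrt(2)) - 102)*(-114) = (-68477/672 - sqrt(2))*(-114) = 1301063/112 + 114*sqrt(2)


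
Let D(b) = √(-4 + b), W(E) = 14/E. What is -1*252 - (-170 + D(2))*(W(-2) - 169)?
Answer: -30172 + 176*I*√2 ≈ -30172.0 + 248.9*I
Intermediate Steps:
-1*252 - (-170 + D(2))*(W(-2) - 169) = -1*252 - (-170 + √(-4 + 2))*(14/(-2) - 169) = -252 - (-170 + √(-2))*(14*(-½) - 169) = -252 - (-170 + I*√2)*(-7 - 169) = -252 - (-170 + I*√2)*(-176) = -252 - (29920 - 176*I*√2) = -252 + (-29920 + 176*I*√2) = -30172 + 176*I*√2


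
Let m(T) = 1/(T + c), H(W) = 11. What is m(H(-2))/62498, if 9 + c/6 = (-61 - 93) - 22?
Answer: -1/68685302 ≈ -1.4559e-8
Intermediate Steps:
c = -1110 (c = -54 + 6*((-61 - 93) - 22) = -54 + 6*(-154 - 22) = -54 + 6*(-176) = -54 - 1056 = -1110)
m(T) = 1/(-1110 + T) (m(T) = 1/(T - 1110) = 1/(-1110 + T))
m(H(-2))/62498 = 1/((-1110 + 11)*62498) = (1/62498)/(-1099) = -1/1099*1/62498 = -1/68685302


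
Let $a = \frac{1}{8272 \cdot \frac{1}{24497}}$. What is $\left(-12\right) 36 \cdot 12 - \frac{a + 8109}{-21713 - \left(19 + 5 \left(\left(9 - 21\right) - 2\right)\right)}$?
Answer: $- \frac{84440347421}{16289824} \approx -5183.6$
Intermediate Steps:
$a = \frac{2227}{752}$ ($a = \frac{1}{8272 \cdot \frac{1}{24497}} = \frac{1}{\frac{752}{2227}} = \frac{2227}{752} \approx 2.9614$)
$\left(-12\right) 36 \cdot 12 - \frac{a + 8109}{-21713 - \left(19 + 5 \left(\left(9 - 21\right) - 2\right)\right)} = \left(-12\right) 36 \cdot 12 - \frac{\frac{2227}{752} + 8109}{-21713 - \left(19 + 5 \left(\left(9 - 21\right) - 2\right)\right)} = \left(-432\right) 12 - \frac{6100195}{752 \left(-21713 - \left(19 + 5 \left(-12 - 2\right)\right)\right)} = -5184 - \frac{6100195}{752 \left(-21713 - -51\right)} = -5184 - \frac{6100195}{752 \left(-21713 + \left(70 - 19\right)\right)} = -5184 - \frac{6100195}{752 \left(-21713 + 51\right)} = -5184 - \frac{6100195}{752 \left(-21662\right)} = -5184 - \frac{6100195}{752} \left(- \frac{1}{21662}\right) = -5184 - - \frac{6100195}{16289824} = -5184 + \frac{6100195}{16289824} = - \frac{84440347421}{16289824}$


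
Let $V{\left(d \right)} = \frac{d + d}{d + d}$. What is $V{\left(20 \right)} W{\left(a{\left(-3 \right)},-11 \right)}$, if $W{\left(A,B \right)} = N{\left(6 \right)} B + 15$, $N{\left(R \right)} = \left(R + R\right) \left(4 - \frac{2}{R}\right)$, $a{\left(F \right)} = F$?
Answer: $-469$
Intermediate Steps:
$N{\left(R \right)} = 2 R \left(4 - \frac{2}{R}\right)$
$W{\left(A,B \right)} = 15 + 44 B$ ($W{\left(A,B \right)} = \left(-4 + 8 \cdot 6\right) B + 15 = \left(-4 + 48\right) B + 15 = 44 B + 15 = 15 + 44 B$)
$V{\left(d \right)} = 1$ ($V{\left(d \right)} = \frac{2 d}{2 d} = 2 d \frac{1}{2 d} = 1$)
$V{\left(20 \right)} W{\left(a{\left(-3 \right)},-11 \right)} = 1 \left(15 + 44 \left(-11\right)\right) = 1 \left(15 - 484\right) = 1 \left(-469\right) = -469$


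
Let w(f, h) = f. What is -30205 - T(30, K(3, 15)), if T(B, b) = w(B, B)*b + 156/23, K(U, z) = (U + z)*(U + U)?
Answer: -769391/23 ≈ -33452.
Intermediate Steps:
K(U, z) = 2*U*(U + z) (K(U, z) = (U + z)*(2*U) = 2*U*(U + z))
T(B, b) = 156/23 + B*b (T(B, b) = B*b + 156/23 = 156/23 + B*b)
-30205 - T(30, K(3, 15)) = -30205 - (156/23 + 30*(2*3*(3 + 15))) = -30205 - (156/23 + 30*(2*3*18)) = -30205 - (156/23 + 30*108) = -30205 - (156/23 + 3240) = -30205 - 1*74676/23 = -30205 - 74676/23 = -769391/23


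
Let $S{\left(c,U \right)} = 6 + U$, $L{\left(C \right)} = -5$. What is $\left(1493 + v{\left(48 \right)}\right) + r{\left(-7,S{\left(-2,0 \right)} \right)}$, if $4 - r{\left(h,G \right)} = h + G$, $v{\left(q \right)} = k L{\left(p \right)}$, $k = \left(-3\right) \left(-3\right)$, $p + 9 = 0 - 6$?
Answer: $1453$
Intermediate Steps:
$p = -15$ ($p = -9 + \left(0 - 6\right) = -9 - 6 = -15$)
$k = 9$
$v{\left(q \right)} = -45$ ($v{\left(q \right)} = 9 \left(-5\right) = -45$)
$r{\left(h,G \right)} = 4 - G - h$ ($r{\left(h,G \right)} = 4 - \left(h + G\right) = 4 - \left(G + h\right) = 4 - G - h$)
$\left(1493 + v{\left(48 \right)}\right) + r{\left(-7,S{\left(-2,0 \right)} \right)} = \left(1493 - 45\right) - -5 = 1448 + \left(4 - 6 + 7\right) = 1448 + 5 = 1453$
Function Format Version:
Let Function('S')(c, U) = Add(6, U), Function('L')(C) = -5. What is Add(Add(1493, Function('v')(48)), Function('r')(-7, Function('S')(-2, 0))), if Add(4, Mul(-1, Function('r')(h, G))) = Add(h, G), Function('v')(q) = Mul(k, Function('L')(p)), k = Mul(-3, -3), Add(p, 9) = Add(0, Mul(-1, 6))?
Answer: 1453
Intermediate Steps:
p = -15 (p = Add(-9, Add(0, Mul(-1, 6))) = Add(-9, Add(0, -6)) = Add(-9, -6) = -15)
k = 9
Function('v')(q) = -45 (Function('v')(q) = Mul(9, -5) = -45)
Function('r')(h, G) = Add(4, Mul(-1, G), Mul(-1, h)) (Function('r')(h, G) = Add(4, Mul(-1, Add(h, G))) = Add(4, Mul(-1, Add(G, h))) = Add(4, Add(Mul(-1, G), Mul(-1, h))) = Add(4, Mul(-1, G), Mul(-1, h)))
Add(Add(1493, Function('v')(48)), Function('r')(-7, Function('S')(-2, 0))) = Add(Add(1493, -45), Add(4, Mul(-1, Add(6, 0)), Mul(-1, -7))) = Add(1448, Add(4, Mul(-1, 6), 7)) = Add(1448, Add(4, -6, 7)) = Add(1448, 5) = 1453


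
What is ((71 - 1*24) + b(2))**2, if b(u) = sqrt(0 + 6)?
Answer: (47 + sqrt(6))**2 ≈ 2445.3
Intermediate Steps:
b(u) = sqrt(6)
((71 - 1*24) + b(2))**2 = ((71 - 1*24) + sqrt(6))**2 = ((71 - 24) + sqrt(6))**2 = (47 + sqrt(6))**2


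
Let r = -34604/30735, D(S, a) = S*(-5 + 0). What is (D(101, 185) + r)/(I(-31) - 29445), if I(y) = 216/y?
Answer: 482229149/28061393085 ≈ 0.017185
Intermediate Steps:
D(S, a) = -5*S (D(S, a) = S*(-5) = -5*S)
r = -34604/30735 (r = -34604*1/30735 = -34604/30735 ≈ -1.1259)
(D(101, 185) + r)/(I(-31) - 29445) = (-5*101 - 34604/30735)/(216/(-31) - 29445) = (-505 - 34604/30735)/(216*(-1/31) - 29445) = -15555779/(30735*(-216/31 - 29445)) = -15555779/(30735*(-913011/31)) = -15555779/30735*(-31/913011) = 482229149/28061393085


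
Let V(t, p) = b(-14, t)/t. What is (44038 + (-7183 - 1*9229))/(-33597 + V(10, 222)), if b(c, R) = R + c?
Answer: -138130/167987 ≈ -0.82227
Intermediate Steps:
V(t, p) = (-14 + t)/t (V(t, p) = (t - 14)/t = (-14 + t)/t)
(44038 + (-7183 - 1*9229))/(-33597 + V(10, 222)) = (44038 + (-7183 - 1*9229))/(-33597 + (-14 + 10)/10) = (44038 + (-7183 - 9229))/(-33597 + (1/10)*(-4)) = (44038 - 16412)/(-33597 - 2/5) = 27626/(-167987/5) = 27626*(-5/167987) = -138130/167987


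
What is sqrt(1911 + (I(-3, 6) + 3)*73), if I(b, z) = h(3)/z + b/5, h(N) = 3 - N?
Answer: 3*sqrt(5795)/5 ≈ 45.675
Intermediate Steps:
I(b, z) = b/5 (I(b, z) = (3 - 1*3)/z + b/5 = (3 - 3)/z + b*(1/5) = 0/z + b/5 = 0 + b/5 = b/5)
sqrt(1911 + (I(-3, 6) + 3)*73) = sqrt(1911 + ((1/5)*(-3) + 3)*73) = sqrt(1911 + (-3/5 + 3)*73) = sqrt(1911 + (12/5)*73) = sqrt(1911 + 876/5) = sqrt(10431/5) = 3*sqrt(5795)/5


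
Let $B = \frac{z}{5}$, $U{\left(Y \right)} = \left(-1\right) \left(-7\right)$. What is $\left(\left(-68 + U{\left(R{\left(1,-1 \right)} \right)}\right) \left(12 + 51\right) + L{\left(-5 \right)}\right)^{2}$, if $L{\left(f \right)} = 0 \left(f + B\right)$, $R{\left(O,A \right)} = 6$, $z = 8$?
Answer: $14768649$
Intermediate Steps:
$U{\left(Y \right)} = 7$
$B = \frac{8}{5} \approx 1.6$
$L{\left(f \right)} = 0$ ($L{\left(f \right)} = 0 \left(f + \frac{8}{5}\right) = 0 \left(\frac{8}{5} + f\right) = 0$)
$\left(\left(-68 + U{\left(R{\left(1,-1 \right)} \right)}\right) \left(12 + 51\right) + L{\left(-5 \right)}\right)^{2} = \left(\left(-68 + 7\right) \left(12 + 51\right) + 0\right)^{2} = \left(\left(-61\right) 63 + 0\right)^{2} = \left(-3843 + 0\right)^{2} = \left(-3843\right)^{2} = 14768649$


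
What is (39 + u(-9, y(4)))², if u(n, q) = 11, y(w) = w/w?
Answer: 2500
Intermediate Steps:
y(w) = 1
(39 + u(-9, y(4)))² = (39 + 11)² = 50² = 2500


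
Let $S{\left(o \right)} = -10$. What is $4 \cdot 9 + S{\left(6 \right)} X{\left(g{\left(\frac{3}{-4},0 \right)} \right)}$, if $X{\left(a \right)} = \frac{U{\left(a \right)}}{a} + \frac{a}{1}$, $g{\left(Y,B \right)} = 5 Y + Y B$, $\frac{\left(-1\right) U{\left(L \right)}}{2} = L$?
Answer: $\frac{187}{2} \approx 93.5$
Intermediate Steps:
$U{\left(L \right)} = - 2 L$
$g{\left(Y,B \right)} = 5 Y + B Y$
$X{\left(a \right)} = -2 + a$ ($X{\left(a \right)} = \frac{\left(-2\right) a}{a} + \frac{a}{1} = -2 + a 1 = -2 + a$)
$4 \cdot 9 + S{\left(6 \right)} X{\left(g{\left(\frac{3}{-4},0 \right)} \right)} = 4 \cdot 9 - 10 \left(-2 + \frac{3}{-4} \left(5 + 0\right)\right) = 36 - 10 \left(-2 + 3 \left(- \frac{1}{4}\right) 5\right) = 36 - 10 \left(-2 - \frac{15}{4}\right) = 36 - - \frac{115}{2} = 36 + \frac{115}{2} = \frac{187}{2}$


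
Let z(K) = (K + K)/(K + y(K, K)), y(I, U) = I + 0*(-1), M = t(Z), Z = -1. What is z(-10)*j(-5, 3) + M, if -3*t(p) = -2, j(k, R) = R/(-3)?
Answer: -1/3 ≈ -0.33333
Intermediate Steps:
j(k, R) = -R/3 (j(k, R) = R*(-1/3) = -R/3)
t(p) = 2/3 (t(p) = -1/3*(-2) = 2/3)
M = 2/3 ≈ 0.66667
y(I, U) = I (y(I, U) = I + 0 = I)
z(K) = 1 (z(K) = (K + K)/(K + K) = (2*K)/((2*K)) = (2*K)*(1/(2*K)) = 1)
z(-10)*j(-5, 3) + M = 1*(-1/3*3) + 2/3 = 1*(-1) + 2/3 = -1 + 2/3 = -1/3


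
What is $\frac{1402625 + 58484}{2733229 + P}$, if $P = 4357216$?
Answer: $\frac{1461109}{7090445} \approx 0.20607$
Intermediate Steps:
$\frac{1402625 + 58484}{2733229 + P} = \frac{1402625 + 58484}{2733229 + 4357216} = \frac{1461109}{7090445}$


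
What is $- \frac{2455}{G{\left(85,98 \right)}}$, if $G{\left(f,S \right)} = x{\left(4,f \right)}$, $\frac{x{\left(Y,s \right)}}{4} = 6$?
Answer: $- \frac{2455}{24} \approx -102.29$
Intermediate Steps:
$x{\left(Y,s \right)} = 24$ ($x{\left(Y,s \right)} = 4 \cdot 6 = 24$)
$G{\left(f,S \right)} = 24$
$- \frac{2455}{G{\left(85,98 \right)}} = - \frac{2455}{24}$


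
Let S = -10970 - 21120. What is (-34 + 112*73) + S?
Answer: -23948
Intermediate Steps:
S = -32090
(-34 + 112*73) + S = (-34 + 112*73) - 32090 = (-34 + 8176) - 32090 = 8142 - 32090 = -23948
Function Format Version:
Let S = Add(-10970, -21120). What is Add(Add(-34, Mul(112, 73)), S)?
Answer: -23948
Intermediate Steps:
S = -32090
Add(Add(-34, Mul(112, 73)), S) = Add(Add(-34, Mul(112, 73)), -32090) = Add(Add(-34, 8176), -32090) = Add(8142, -32090) = -23948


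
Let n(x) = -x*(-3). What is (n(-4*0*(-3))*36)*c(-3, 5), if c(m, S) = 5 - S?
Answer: 0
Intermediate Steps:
n(x) = 3*x
(n(-4*0*(-3))*36)*c(-3, 5) = ((3*(-4*0*(-3)))*36)*(5 - 1*5) = ((3*(0*(-3)))*36)*(5 - 5) = ((3*0)*36)*0 = (0*36)*0 = 0*0 = 0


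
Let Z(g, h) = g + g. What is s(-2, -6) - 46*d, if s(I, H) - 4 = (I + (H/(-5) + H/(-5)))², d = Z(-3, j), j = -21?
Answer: 7004/25 ≈ 280.16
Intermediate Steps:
Z(g, h) = 2*g
d = -6 (d = 2*(-3) = -6)
s(I, H) = 4 + (I - 2*H/5)² (s(I, H) = 4 + (I + (H/(-5) + H/(-5)))² = 4 + (I + (H*(-⅕) + H*(-⅕)))² = 4 + (I + (-H/5 - H/5))² = 4 + (I - 2*H/5)²)
s(-2, -6) - 46*d = (4 + (-5*(-2) + 2*(-6))²/25) - 46*(-6) = (4 + (10 - 12)²/25) + 276 = (4 + (1/25)*(-2)²) + 276 = (4 + (1/25)*4) + 276 = (4 + 4/25) + 276 = 104/25 + 276 = 7004/25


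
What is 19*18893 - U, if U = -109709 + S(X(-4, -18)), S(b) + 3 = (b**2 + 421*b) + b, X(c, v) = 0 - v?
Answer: 460759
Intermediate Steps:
X(c, v) = -v
S(b) = -3 + b**2 + 422*b (S(b) = -3 + ((b**2 + 421*b) + b) = -3 + (b**2 + 422*b) = -3 + b**2 + 422*b)
U = -101792 (U = -109709 + (-3 + (-1*(-18))**2 + 422*(-1*(-18))) = -109709 + (-3 + 18**2 + 422*18) = -109709 + (-3 + 324 + 7596) = -109709 + 7917 = -101792)
19*18893 - U = 19*18893 - 1*(-101792) = 358967 + 101792 = 460759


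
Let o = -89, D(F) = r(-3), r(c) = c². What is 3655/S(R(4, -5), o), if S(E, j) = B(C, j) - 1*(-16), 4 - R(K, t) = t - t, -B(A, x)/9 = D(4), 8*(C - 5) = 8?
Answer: -731/13 ≈ -56.231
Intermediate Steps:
C = 6 (C = 5 + (⅛)*8 = 5 + 1 = 6)
D(F) = 9 (D(F) = (-3)² = 9)
B(A, x) = -81 (B(A, x) = -9*9 = -81)
R(K, t) = 4 (R(K, t) = 4 - (t - t) = 4 - 1*0 = 4 + 0 = 4)
S(E, j) = -65 (S(E, j) = -81 - 1*(-16) = -81 + 16 = -65)
3655/S(R(4, -5), o) = 3655/(-65) = 3655*(-1/65) = -731/13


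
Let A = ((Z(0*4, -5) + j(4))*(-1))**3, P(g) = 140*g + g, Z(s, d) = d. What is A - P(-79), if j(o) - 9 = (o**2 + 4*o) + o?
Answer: -52861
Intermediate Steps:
P(g) = 141*g
j(o) = 9 + o**2 + 5*o (j(o) = 9 + ((o**2 + 4*o) + o) = 9 + (o**2 + 5*o) = 9 + o**2 + 5*o)
A = -64000 (A = ((-5 + (9 + 4**2 + 5*4))*(-1))**3 = ((-5 + (9 + 16 + 20))*(-1))**3 = ((-5 + 45)*(-1))**3 = (40*(-1))**3 = (-40)**3 = -64000)
A - P(-79) = -64000 - 141*(-79) = -64000 - 1*(-11139) = -64000 + 11139 = -52861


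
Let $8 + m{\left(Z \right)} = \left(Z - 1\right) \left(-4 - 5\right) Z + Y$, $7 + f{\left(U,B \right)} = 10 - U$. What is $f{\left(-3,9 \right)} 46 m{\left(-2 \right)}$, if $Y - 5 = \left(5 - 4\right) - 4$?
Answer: $-16560$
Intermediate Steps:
$f{\left(U,B \right)} = 3 - U$ ($f{\left(U,B \right)} = -7 - \left(-10 + U\right) = 3 - U$)
$Y = 2$ ($Y = 5 + \left(\left(5 - 4\right) - 4\right) = 5 + \left(1 - 4\right) = 5 - 3 = 2$)
$m{\left(Z \right)} = -6 + Z \left(9 - 9 Z\right)$ ($m{\left(Z \right)} = -8 + \left(\left(Z - 1\right) \left(-4 - 5\right) Z + 2\right) = -8 + \left(\left(-1 + Z\right) \left(-9\right) Z + 2\right) = -8 + \left(\left(9 - 9 Z\right) Z + 2\right) = -8 + \left(Z \left(9 - 9 Z\right) + 2\right) = -8 + \left(2 + Z \left(9 - 9 Z\right)\right) = -6 + Z \left(9 - 9 Z\right)$)
$f{\left(-3,9 \right)} 46 m{\left(-2 \right)} = \left(3 - -3\right) 46 \left(-6 - 9 \left(-2\right)^{2} + 9 \left(-2\right)\right) = \left(3 + 3\right) 46 \left(-6 - 36 - 18\right) = 6 \cdot 46 \left(-6 - 36 - 18\right) = 276 \left(-60\right) = -16560$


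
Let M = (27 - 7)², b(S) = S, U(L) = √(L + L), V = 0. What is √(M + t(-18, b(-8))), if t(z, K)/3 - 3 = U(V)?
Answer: √409 ≈ 20.224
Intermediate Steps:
U(L) = √2*√L (U(L) = √(2*L) = √2*√L)
t(z, K) = 9 (t(z, K) = 9 + 3*(√2*√0) = 9 + 3*(√2*0) = 9 + 3*0 = 9 + 0 = 9)
M = 400 (M = 20² = 400)
√(M + t(-18, b(-8))) = √(400 + 9) = √409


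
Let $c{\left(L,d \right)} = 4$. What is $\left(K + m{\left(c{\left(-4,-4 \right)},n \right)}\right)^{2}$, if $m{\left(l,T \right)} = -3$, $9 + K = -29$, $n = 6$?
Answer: $1681$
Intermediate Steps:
$K = -38$ ($K = -9 - 29 = -38$)
$\left(K + m{\left(c{\left(-4,-4 \right)},n \right)}\right)^{2} = \left(-38 - 3\right)^{2} = \left(-41\right)^{2} = 1681$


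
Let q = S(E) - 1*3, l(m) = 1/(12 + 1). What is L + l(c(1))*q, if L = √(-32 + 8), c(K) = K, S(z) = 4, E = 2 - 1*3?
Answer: 1/13 + 2*I*√6 ≈ 0.076923 + 4.899*I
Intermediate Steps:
E = -1 (E = 2 - 3 = -1)
l(m) = 1/13
L = 2*I*√6 (L = √(-24) = 2*I*√6 ≈ 4.899*I)
q = 1 (q = 4 - 1*3 = 4 - 3 = 1)
L + l(c(1))*q = 2*I*√6 + (1/13)*1 = 2*I*√6 + 1/13 = 1/13 + 2*I*√6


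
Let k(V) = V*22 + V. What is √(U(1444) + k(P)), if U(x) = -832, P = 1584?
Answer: 20*√89 ≈ 188.68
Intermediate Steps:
k(V) = 23*V (k(V) = 22*V + V = 23*V)
√(U(1444) + k(P)) = √(-832 + 23*1584) = √(-832 + 36432) = √35600 = 20*√89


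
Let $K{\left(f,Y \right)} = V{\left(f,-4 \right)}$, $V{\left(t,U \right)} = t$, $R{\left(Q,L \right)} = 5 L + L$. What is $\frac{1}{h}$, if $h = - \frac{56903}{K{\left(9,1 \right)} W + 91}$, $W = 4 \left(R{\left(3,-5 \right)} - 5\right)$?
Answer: $\frac{167}{8129} \approx 0.020544$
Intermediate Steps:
$R{\left(Q,L \right)} = 6 L$
$W = -140$ ($W = 4 \left(6 \left(-5\right) - 5\right) = 4 \left(-30 - 5\right) = 4 \left(-35\right) = -140$)
$K{\left(f,Y \right)} = f$
$h = \frac{8129}{167}$ ($h = - \frac{56903}{9 \left(-140\right) + 91} = - \frac{56903}{-1260 + 91} = - \frac{56903}{-1169} = \left(-56903\right) \left(- \frac{1}{1169}\right) = \frac{8129}{167} \approx 48.677$)
$\frac{1}{h} = \frac{1}{\frac{8129}{167}} = \frac{167}{8129}$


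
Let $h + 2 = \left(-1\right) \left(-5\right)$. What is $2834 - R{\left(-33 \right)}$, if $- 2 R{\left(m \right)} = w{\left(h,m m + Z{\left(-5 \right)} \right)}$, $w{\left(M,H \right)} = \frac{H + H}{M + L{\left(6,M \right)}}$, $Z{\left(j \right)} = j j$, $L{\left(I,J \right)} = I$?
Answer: $\frac{26620}{9} \approx 2957.8$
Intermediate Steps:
$h = 3$ ($h = -2 - -5 = -2 + 5 = 3$)
$Z{\left(j \right)} = j^{2}$
$w{\left(M,H \right)} = \frac{2 H}{6 + M}$ ($w{\left(M,H \right)} = \frac{H + H}{M + 6} = \frac{2 H}{6 + M}$)
$R{\left(m \right)} = - \frac{25}{9} - \frac{m^{2}}{9}$ ($R{\left(m \right)} = - \frac{2 \left(m m + \left(-5\right)^{2}\right) \frac{1}{6 + 3}}{2} = - \frac{2 \left(m^{2} + 25\right) \frac{1}{9}}{2} = - \frac{2 \left(25 + m^{2}\right) \frac{1}{9}}{2} = - \frac{\frac{50}{9} + \frac{2 m^{2}}{9}}{2} = - \frac{25}{9} - \frac{m^{2}}{9}$)
$2834 - R{\left(-33 \right)} = 2834 - \left(- \frac{25}{9} - \frac{\left(-33\right)^{2}}{9}\right) = 2834 - \left(- \frac{25}{9} - 121\right) = 2834 - - \frac{1114}{9} = 2834 + \frac{1114}{9} = \frac{26620}{9}$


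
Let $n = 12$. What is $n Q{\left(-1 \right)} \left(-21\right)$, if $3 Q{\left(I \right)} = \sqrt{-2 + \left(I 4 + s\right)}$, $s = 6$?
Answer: $0$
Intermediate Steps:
$Q{\left(I \right)} = \frac{\sqrt{4 + 4 I}}{3}$ ($Q{\left(I \right)} = \frac{\sqrt{-2 + \left(I 4 + 6\right)}}{3} = \frac{\sqrt{-2 + \left(4 I + 6\right)}}{3} = \frac{\sqrt{-2 + \left(6 + 4 I\right)}}{3} = \frac{\sqrt{4 + 4 I}}{3}$)
$n Q{\left(-1 \right)} \left(-21\right) = 12 \frac{2 \sqrt{1 - 1}}{3} \left(-21\right) = 12 \frac{2 \sqrt{0}}{3} \left(-21\right) = 12 \cdot \frac{2}{3} \cdot 0 \left(-21\right) = 12 \cdot 0 \left(-21\right) = 12 \cdot 0 = 0$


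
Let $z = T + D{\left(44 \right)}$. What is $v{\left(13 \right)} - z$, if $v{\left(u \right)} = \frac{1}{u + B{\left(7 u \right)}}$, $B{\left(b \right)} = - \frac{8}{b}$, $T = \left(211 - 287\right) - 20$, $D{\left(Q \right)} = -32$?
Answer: $\frac{150491}{1175} \approx 128.08$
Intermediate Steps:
$T = -96$ ($T = -76 - 20 = -96$)
$v{\left(u \right)} = \frac{1}{u - \frac{8}{7 u}}$
$z = -128$ ($z = -96 - 32 = -128$)
$v{\left(13 \right)} - z = 7 \cdot 13 \frac{1}{-8 + 7 \cdot 13^{2}} - -128 = 7 \cdot 13 \frac{1}{-8 + 7 \cdot 169} + 128 = 7 \cdot 13 \frac{1}{-8 + 1183} + 128 = 7 \cdot 13 \cdot \frac{1}{1175} + 128 = \frac{91}{1175} + 128 = \frac{150491}{1175}$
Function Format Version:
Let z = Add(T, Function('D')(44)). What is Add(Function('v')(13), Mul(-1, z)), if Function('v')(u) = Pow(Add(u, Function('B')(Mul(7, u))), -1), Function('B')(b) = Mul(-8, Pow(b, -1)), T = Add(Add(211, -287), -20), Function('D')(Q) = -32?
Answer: Rational(150491, 1175) ≈ 128.08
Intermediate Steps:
T = -96 (T = Add(-76, -20) = -96)
Function('v')(u) = Pow(Add(u, Mul(Rational(-8, 7), Pow(u, -1))), -1) (Function('v')(u) = Pow(Add(u, Mul(-8, Pow(Mul(7, u), -1))), -1) = Pow(Add(u, Mul(-8, Mul(Rational(1, 7), Pow(u, -1)))), -1) = Pow(Add(u, Mul(Rational(-8, 7), Pow(u, -1))), -1))
z = -128 (z = Add(-96, -32) = -128)
Add(Function('v')(13), Mul(-1, z)) = Add(Mul(7, 13, Pow(Add(-8, Mul(7, Pow(13, 2))), -1)), Mul(-1, -128)) = Add(Mul(7, 13, Pow(Add(-8, Mul(7, 169)), -1)), 128) = Add(Mul(7, 13, Pow(Add(-8, 1183), -1)), 128) = Add(Mul(7, 13, Pow(1175, -1)), 128) = Add(Mul(7, 13, Rational(1, 1175)), 128) = Add(Rational(91, 1175), 128) = Rational(150491, 1175)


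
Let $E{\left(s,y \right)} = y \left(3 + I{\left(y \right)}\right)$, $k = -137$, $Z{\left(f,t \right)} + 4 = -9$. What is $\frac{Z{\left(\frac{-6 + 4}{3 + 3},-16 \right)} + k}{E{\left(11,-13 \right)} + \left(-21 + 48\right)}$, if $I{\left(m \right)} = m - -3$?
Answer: $- \frac{75}{59} \approx -1.2712$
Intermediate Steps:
$I{\left(m \right)} = 3 + m$ ($I{\left(m \right)} = m + 3 = 3 + m$)
$Z{\left(f,t \right)} = -13$ ($Z{\left(f,t \right)} = -4 - 9 = -13$)
$E{\left(s,y \right)} = y \left(6 + y\right)$ ($E{\left(s,y \right)} = y \left(3 + \left(3 + y\right)\right) = y \left(6 + y\right)$)
$\frac{Z{\left(\frac{-6 + 4}{3 + 3},-16 \right)} + k}{E{\left(11,-13 \right)} + \left(-21 + 48\right)} = \frac{-13 - 137}{- 13 \left(6 - 13\right) + \left(-21 + 48\right)} = - \frac{150}{\left(-13\right) \left(-7\right) + 27} = - \frac{150}{91 + 27} = - \frac{150}{118} = \left(-150\right) \frac{1}{118} = - \frac{75}{59}$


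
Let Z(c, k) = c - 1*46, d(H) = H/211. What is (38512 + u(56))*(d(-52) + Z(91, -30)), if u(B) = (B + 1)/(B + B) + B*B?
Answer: 6292589917/3376 ≈ 1.8639e+6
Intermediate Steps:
d(H) = H/211 (d(H) = H*(1/211) = H/211)
Z(c, k) = -46 + c (Z(c, k) = c - 46 = -46 + c)
u(B) = B² + (1 + B)/(2*B) (u(B) = (1 + B)/((2*B)) + B² = (1 + B)*(1/(2*B)) + B² = (1 + B)/(2*B) + B² = B² + (1 + B)/(2*B))
(38512 + u(56))*(d(-52) + Z(91, -30)) = (38512 + (½)*(1 + 56 + 2*56³)/56)*((1/211)*(-52) + (-46 + 91)) = (38512 + (½)*(1/56)*(1 + 56 + 2*175616))*(-52/211 + 45) = (38512 + (½)*(1/56)*(1 + 56 + 351232))*(9443/211) = (38512 + (½)*(1/56)*351289)*(9443/211) = (38512 + 351289/112)*(9443/211) = (4664633/112)*(9443/211) = 6292589917/3376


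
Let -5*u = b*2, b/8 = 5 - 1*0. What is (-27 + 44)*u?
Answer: -272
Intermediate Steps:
b = 40 (b = 8*(5 - 1*0) = 8*(5 + 0) = 8*5 = 40)
u = -16 (u = -8*2 = -1/5*80 = -16)
(-27 + 44)*u = (-27 + 44)*(-16) = 17*(-16) = -272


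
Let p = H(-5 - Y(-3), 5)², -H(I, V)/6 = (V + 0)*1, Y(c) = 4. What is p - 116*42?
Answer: -3972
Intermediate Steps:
H(I, V) = -6*V (H(I, V) = -6*(V + 0) = -6*V)
p = 900 (p = (-6*5)² = (-30)² = 900)
p - 116*42 = 900 - 116*42 = 900 - 4872 = -3972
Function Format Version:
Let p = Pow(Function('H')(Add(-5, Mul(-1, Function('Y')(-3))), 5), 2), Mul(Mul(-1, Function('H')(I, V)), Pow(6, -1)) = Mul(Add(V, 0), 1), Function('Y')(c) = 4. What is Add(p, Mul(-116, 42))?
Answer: -3972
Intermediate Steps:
Function('H')(I, V) = Mul(-6, V) (Function('H')(I, V) = Mul(-6, Mul(Add(V, 0), 1)) = Mul(-6, Mul(V, 1)) = Mul(-6, V))
p = 900 (p = Pow(Mul(-6, 5), 2) = Pow(-30, 2) = 900)
Add(p, Mul(-116, 42)) = Add(900, Mul(-116, 42)) = Add(900, -4872) = -3972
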